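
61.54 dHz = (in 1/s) 6.154. Check: 1 dHz = 0.1 Hz, so 61.54 dHz = 61.54 * 0.1 = 6.154 Hz. 6.154 Hz = 6.154 1/s.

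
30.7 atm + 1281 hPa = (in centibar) 3239. Check: 1 atm = 101325 Pa, so 30.7 atm = 30.7 * 101325 = 3110677.5 Pa. 1 hPa = 100 Pa, so 1281 hPa = 1281 * 100 = 128100 Pa. Sum: 3110677.5 + 128100 = 3238777.5 Pa. 1 centibar = 1000 Pa, so 3238777.5 Pa = 3238777.5 / 1000 = 3238.7775 centibar ≈ 3239 centibar (4 s.f.).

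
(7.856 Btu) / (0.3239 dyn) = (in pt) 1 Btu = 1055.0559 J, so 7.856 Btu = 7.856 * 1055.0559 = 8288.5188 J. 1 dyn = 1e-05 N, so 0.3239 dyn = 0.3239 * 1e-05 = 3.239e-06 N. Combine: 8288.5188 J / 3.239e-06 N = 2.5589746e+09 m. 1 pt = 0.00035277778 m, so 2.5589746e+09 m = 2.5589746e+09 / 0.00035277778 = 7.2537863e+12 pt ≈ 7.254e+12 pt (4 s.f.). Final answer: 7.254e+12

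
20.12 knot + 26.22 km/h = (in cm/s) 1 knot = 0.51444444 m/s, so 20.12 knot = 20.12 * 0.51444444 = 10.350622 m/s. 1 km/h = 0.27777778 m/s, so 26.22 km/h = 26.22 * 0.27777778 = 7.2833333 m/s. Sum: 10.350622 + 7.2833333 = 17.633956 m/s. 1 cm/s = 0.01 m/s, so 17.633956 m/s = 17.633956 / 0.01 = 1763.3956 cm/s ≈ 1763 cm/s (4 s.f.). Final answer: 1763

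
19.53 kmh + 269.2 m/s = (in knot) 1 kmh = 0.27777778 m/s, so 19.53 kmh = 19.53 * 0.27777778 = 5.425 m/s. 269.2 m/s is already in m/s. Sum: 5.425 + 269.2 = 274.625 m/s. 1 knot = 0.51444444 m/s, so 274.625 m/s = 274.625 / 0.51444444 = 533.82829 knot ≈ 533.8 knot (4 s.f.). Final answer: 533.8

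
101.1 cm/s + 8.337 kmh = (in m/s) 3.327. Check: 1 cm/s = 0.01 m/s, so 101.1 cm/s = 101.1 * 0.01 = 1.011 m/s. 1 kmh = 0.27777778 m/s, so 8.337 kmh = 8.337 * 0.27777778 = 2.3158333 m/s. Sum: 1.011 + 2.3158333 = 3.3268333 m/s. Result: 3.3268333 m/s ≈ 3.327 m/s (4 s.f.).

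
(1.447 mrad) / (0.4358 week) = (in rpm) 1 mrad = 0.001 rad, so 1.447 mrad = 1.447 * 0.001 = 0.001447 rad. 1 week = 604800 s, so 0.4358 week = 0.4358 * 604800 = 263571.84 s. Combine: 0.001447 rad / 263571.84 s = 5.4899643e-09 rad/s. 1 rpm = 0.10471976 rad/s, so 5.4899643e-09 rad/s = 5.4899643e-09 / 0.10471976 = 5.2425298e-08 rpm ≈ 5.243e-08 rpm (4 s.f.). Final answer: 5.243e-08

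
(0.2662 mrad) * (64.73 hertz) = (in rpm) 1 mrad = 0.001 rad, so 0.2662 mrad = 0.2662 * 0.001 = 0.0002662 rad. 64.73 hertz = 64.73 Hz. Combine: 0.0002662 rad * 64.73 Hz = 0.017231126 rad/s. 1 rpm = 0.10471976 rad/s, so 0.017231126 rad/s = 0.017231126 / 0.10471976 = 0.16454513 rpm ≈ 0.1645 rpm (4 s.f.). Final answer: 0.1645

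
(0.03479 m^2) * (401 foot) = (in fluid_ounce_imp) 0.03479 m^2 is already in m^2. 1 foot = 0.3048 m, so 401 foot = 401 * 0.3048 = 122.2248 m. Combine: 0.03479 m^2 * 122.2248 m = 4.2522008 m^3. 1 fluid_ounce_imp = 2.8413063e-05 m^3, so 4.2522008 m^3 = 4.2522008 / 2.8413063e-05 = 149656.55 fluid_ounce_imp ≈ 1.497e+05 fluid_ounce_imp (4 s.f.). Final answer: 1.497e+05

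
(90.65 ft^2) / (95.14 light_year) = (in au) 1 ft^2 = 0.09290304 m^2, so 90.65 ft^2 = 90.65 * 0.09290304 = 8.4216606 m^2. 1 light_year = 9.4607305e+15 m, so 95.14 light_year = 95.14 * 9.4607305e+15 = 9.000939e+17 m. Combine: 8.4216606 m^2 / 9.000939e+17 m = 9.3564245e-18 m. 1 au = 1.4959787e+11 m, so 9.3564245e-18 m = 9.3564245e-18 / 1.4959787e+11 = 6.2543835e-29 au ≈ 6.254e-29 au (4 s.f.). Final answer: 6.254e-29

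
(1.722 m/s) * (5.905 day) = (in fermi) 1.722 m/s is already in m/s. 1 day = 86400 s, so 5.905 day = 5.905 * 86400 = 510192 s. Combine: 1.722 m/s * 510192 s = 878550.62 m. 1 fermi = 1e-15 m, so 878550.62 m = 878550.62 / 1e-15 = 8.7855062e+20 fermi ≈ 8.786e+20 fermi (4 s.f.). Final answer: 8.786e+20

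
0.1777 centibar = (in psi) 1 centibar = 1000 Pa, so 0.1777 centibar = 0.1777 * 1000 = 177.7 Pa. 1 psi = 6894.7573 Pa, so 177.7 Pa = 177.7 / 6894.7573 = 0.025773206 psi ≈ 0.02577 psi (4 s.f.). Final answer: 0.02577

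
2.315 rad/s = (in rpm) 22.11. Check: 1 rpm = 0.10471976 rad/s, so 2.315 rad/s = 2.315 / 0.10471976 = 22.106622 rpm ≈ 22.11 rpm (4 s.f.).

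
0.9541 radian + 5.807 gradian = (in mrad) 0.9541 radian = 0.9541 rad. 1 gradian = 0.015707963 rad, so 5.807 gradian = 5.807 * 0.015707963 = 0.091216143 rad. Sum: 0.9541 + 0.091216143 = 1.0453161 rad. 1 mrad = 0.001 rad, so 1.0453161 rad = 1.0453161 / 0.001 = 1045.3161 mrad ≈ 1045 mrad (4 s.f.). Final answer: 1045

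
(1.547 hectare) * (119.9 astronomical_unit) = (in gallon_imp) 6.104e+19. Check: 1 hectare = 10000 m^2, so 1.547 hectare = 1.547 * 10000 = 15470 m^2. 1 astronomical_unit = 1.4959787e+11 m, so 119.9 astronomical_unit = 119.9 * 1.4959787e+11 = 1.7936785e+13 m. Combine: 15470 m^2 * 1.7936785e+13 m = 2.7748206e+17 m^3. 1 gallon_imp = 0.00454609 m^3, so 2.7748206e+17 m^3 = 2.7748206e+17 / 0.00454609 = 6.103752e+19 gallon_imp ≈ 6.104e+19 gallon_imp (4 s.f.).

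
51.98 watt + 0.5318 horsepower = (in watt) 448.5. Check: 51.98 watt = 51.98 W. 1 horsepower = 745.69987 W, so 0.5318 horsepower = 0.5318 * 745.69987 = 396.56319 W. Sum: 51.98 + 396.56319 = 448.54319 W. 448.54319 W = 448.54319 watt ≈ 448.5 watt (4 s.f.).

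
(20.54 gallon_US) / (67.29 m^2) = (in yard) 0.001264. Check: 1 gallon_US = 0.0037854118 m^3, so 20.54 gallon_US = 20.54 * 0.0037854118 = 0.077752358 m^3. 67.29 m^2 is already in m^2. Combine: 0.077752358 m^3 / 67.29 m^2 = 0.0011554816 m. 1 yard = 0.9144 m, so 0.0011554816 m = 0.0011554816 / 0.9144 = 0.0012636501 yard ≈ 0.001264 yard (4 s.f.).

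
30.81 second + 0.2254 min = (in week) 30.81 second = 30.81 s. 1 min = 60 s, so 0.2254 min = 0.2254 * 60 = 13.524 s. Sum: 30.81 + 13.524 = 44.334 s. 1 week = 604800 s, so 44.334 s = 44.334 / 604800 = 7.3303571e-05 week ≈ 7.33e-05 week (4 s.f.). Final answer: 7.33e-05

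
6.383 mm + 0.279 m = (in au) 1.908e-12. Check: 1 mm = 0.001 m, so 6.383 mm = 6.383 * 0.001 = 0.006383 m. 0.279 m is already in m. Sum: 0.006383 + 0.279 = 0.285383 m. 1 au = 1.4959787e+11 m, so 0.285383 m = 0.285383 / 1.4959787e+11 = 1.9076675e-12 au ≈ 1.908e-12 au (4 s.f.).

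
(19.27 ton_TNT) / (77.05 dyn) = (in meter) 1.046e+14. Check: 1 ton_TNT = 4.184e+09 J, so 19.27 ton_TNT = 19.27 * 4.184e+09 = 8.062568e+10 J. 1 dyn = 1e-05 N, so 77.05 dyn = 77.05 * 1e-05 = 0.0007705 N. Combine: 8.062568e+10 J / 0.0007705 N = 1.0464073e+14 m. 1.0464073e+14 m = 1.0464073e+14 meter ≈ 1.046e+14 meter (4 s.f.).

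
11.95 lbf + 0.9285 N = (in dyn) 5.408e+06. Check: 1 lbf = 4.4482216 N, so 11.95 lbf = 11.95 * 4.4482216 = 53.156248 N. 0.9285 N is already in N. Sum: 53.156248 + 0.9285 = 54.084748 N. 1 dyn = 1e-05 N, so 54.084748 N = 54.084748 / 1e-05 = 5408474.8 dyn ≈ 5.408e+06 dyn (4 s.f.).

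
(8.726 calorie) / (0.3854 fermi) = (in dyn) 9.473e+21. Check: 1 calorie = 4.184 J, so 8.726 calorie = 8.726 * 4.184 = 36.509584 J. 1 fermi = 1e-15 m, so 0.3854 fermi = 0.3854 * 1e-15 = 3.854e-16 m. Combine: 36.509584 J / 3.854e-16 m = 9.4731666e+16 N. 1 dyn = 1e-05 N, so 9.4731666e+16 N = 9.4731666e+16 / 1e-05 = 9.4731666e+21 dyn ≈ 9.473e+21 dyn (4 s.f.).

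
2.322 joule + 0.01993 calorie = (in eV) 1.501e+19. Check: 2.322 joule = 2.322 J. 1 calorie = 4.184 J, so 0.01993 calorie = 0.01993 * 4.184 = 0.08338712 J. Sum: 2.322 + 0.08338712 = 2.4053871 J. 1 eV = 1.6021766e-19 J, so 2.4053871 J = 2.4053871 / 1.6021766e-19 = 1.5013246e+19 eV ≈ 1.501e+19 eV (4 s.f.).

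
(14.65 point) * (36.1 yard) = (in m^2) 0.1706. Check: 1 point = 0.00035277778 m, so 14.65 point = 14.65 * 0.00035277778 = 0.0051681944 m. 1 yard = 0.9144 m, so 36.1 yard = 36.1 * 0.9144 = 33.00984 m. Combine: 0.0051681944 m * 33.00984 m = 0.17060127 m^2. Result: 0.17060127 m^2 ≈ 0.1706 m^2 (4 s.f.).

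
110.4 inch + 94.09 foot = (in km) 0.03148. Check: 1 inch = 0.0254 m, so 110.4 inch = 110.4 * 0.0254 = 2.80416 m. 1 foot = 0.3048 m, so 94.09 foot = 94.09 * 0.3048 = 28.678632 m. Sum: 2.80416 + 28.678632 = 31.482792 m. 1 km = 1000 m, so 31.482792 m = 31.482792 / 1000 = 0.031482792 km ≈ 0.03148 km (4 s.f.).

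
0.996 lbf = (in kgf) 0.4518. Check: 1 lbf = 4.4482216 N, so 0.996 lbf = 0.996 * 4.4482216 = 4.4304287 N. 1 kgf = 9.80665 N, so 4.4304287 N = 4.4304287 / 9.80665 = 0.451778 kgf ≈ 0.4518 kgf (4 s.f.).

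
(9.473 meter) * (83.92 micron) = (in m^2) 0.000795. Check: 9.473 meter = 9.473 m. 1 micron = 1e-06 m, so 83.92 micron = 83.92 * 1e-06 = 8.392e-05 m. Combine: 9.473 m * 8.392e-05 m = 0.00079497416 m^2. Result: 0.00079497416 m^2 ≈ 0.000795 m^2 (4 s.f.).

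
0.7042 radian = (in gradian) 0.7042 radian = 0.7042 rad. 1 gradian = 0.015707963 rad, so 0.7042 rad = 0.7042 / 0.015707963 = 44.830764 gradian ≈ 44.83 gradian (4 s.f.). Final answer: 44.83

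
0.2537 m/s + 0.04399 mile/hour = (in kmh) 0.2537 m/s is already in m/s. 1 mile/hour = 0.44704 m/s, so 0.04399 mile/hour = 0.04399 * 0.44704 = 0.01966529 m/s. Sum: 0.2537 + 0.01966529 = 0.27336529 m/s. 1 kmh = 0.27777778 m/s, so 0.27336529 m/s = 0.27336529 / 0.27777778 = 0.98411504 kmh ≈ 0.9841 kmh (4 s.f.). Final answer: 0.9841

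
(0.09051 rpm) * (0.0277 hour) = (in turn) 0.1504. Check: 1 rpm = 0.10471976 rad/s, so 0.09051 rpm = 0.09051 * 0.10471976 = 0.009478185 rad/s. 1 hour = 3600 s, so 0.0277 hour = 0.0277 * 3600 = 99.72 s. Combine: 0.009478185 rad/s * 99.72 s = 0.94516461 rad. 1 turn = 6.2831853 rad, so 0.94516461 rad = 0.94516461 / 6.2831853 = 0.15042762 turn ≈ 0.1504 turn (4 s.f.).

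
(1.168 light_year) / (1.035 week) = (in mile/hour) 1 light_year = 9.4607305e+15 m, so 1.168 light_year = 1.168 * 9.4607305e+15 = 1.1050133e+16 m. 1 week = 604800 s, so 1.035 week = 1.035 * 604800 = 625968 s. Combine: 1.1050133e+16 m / 625968 s = 1.7652872e+10 m/s. 1 mile/hour = 0.44704 m/s, so 1.7652872e+10 m/s = 1.7652872e+10 / 0.44704 = 3.9488351e+10 mile/hour ≈ 3.949e+10 mile/hour (4 s.f.). Final answer: 3.949e+10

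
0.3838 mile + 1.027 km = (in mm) 1.645e+06. Check: 1 mile = 1609.344 m, so 0.3838 mile = 0.3838 * 1609.344 = 617.66623 m. 1 km = 1000 m, so 1.027 km = 1.027 * 1000 = 1027 m. Sum: 617.66623 + 1027 = 1644.6662 m. 1 mm = 0.001 m, so 1644.6662 m = 1644.6662 / 0.001 = 1644666.2 mm ≈ 1.645e+06 mm (4 s.f.).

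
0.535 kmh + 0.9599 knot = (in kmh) 2.313. Check: 1 kmh = 0.27777778 m/s, so 0.535 kmh = 0.535 * 0.27777778 = 0.14861111 m/s. 1 knot = 0.51444444 m/s, so 0.9599 knot = 0.9599 * 0.51444444 = 0.49381522 m/s. Sum: 0.14861111 + 0.49381522 = 0.64242633 m/s. 1 kmh = 0.27777778 m/s, so 0.64242633 m/s = 0.64242633 / 0.27777778 = 2.3127348 kmh ≈ 2.313 kmh (4 s.f.).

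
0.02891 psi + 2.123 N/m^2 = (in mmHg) 1 psi = 6894.7573 Pa, so 0.02891 psi = 0.02891 * 6894.7573 = 199.32743 Pa. 2.123 N/m^2 = 2.123 Pa. Sum: 199.32743 + 2.123 = 201.45043 Pa. 1 mmHg = 133.32237 Pa, so 201.45043 Pa = 201.45043 / 133.32237 = 1.5110025 mmHg ≈ 1.511 mmHg (4 s.f.). Final answer: 1.511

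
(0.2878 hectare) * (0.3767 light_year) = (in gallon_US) 2.71e+21. Check: 1 hectare = 10000 m^2, so 0.2878 hectare = 0.2878 * 10000 = 2878 m^2. 1 light_year = 9.4607305e+15 m, so 0.3767 light_year = 0.3767 * 9.4607305e+15 = 3.5638572e+15 m. Combine: 2878 m^2 * 3.5638572e+15 m = 1.0256781e+19 m^3. 1 gallon_US = 0.0037854118 m^3, so 1.0256781e+19 m^3 = 1.0256781e+19 / 0.0037854118 = 2.7095549e+21 gallon_US ≈ 2.71e+21 gallon_US (4 s.f.).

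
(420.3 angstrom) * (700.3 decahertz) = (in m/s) 0.0002943. Check: 1 angstrom = 1e-10 m, so 420.3 angstrom = 420.3 * 1e-10 = 4.203e-08 m. 1 decahertz = 10 Hz, so 700.3 decahertz = 700.3 * 10 = 7003 Hz. Combine: 4.203e-08 m * 7003 Hz = 0.00029433609 m/s. Result: 0.00029433609 m/s ≈ 0.0002943 m/s (4 s.f.).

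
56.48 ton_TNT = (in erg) 2.363e+18. Check: 1 ton_TNT = 4.184e+09 J, so 56.48 ton_TNT = 56.48 * 4.184e+09 = 2.3631232e+11 J. 1 erg = 1e-07 J, so 2.3631232e+11 J = 2.3631232e+11 / 1e-07 = 2.3631232e+18 erg ≈ 2.363e+18 erg (4 s.f.).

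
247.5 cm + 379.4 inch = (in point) 3.433e+04. Check: 1 cm = 0.01 m, so 247.5 cm = 247.5 * 0.01 = 2.475 m. 1 inch = 0.0254 m, so 379.4 inch = 379.4 * 0.0254 = 9.63676 m. Sum: 2.475 + 9.63676 = 12.11176 m. 1 point = 0.00035277778 m, so 12.11176 m = 12.11176 / 0.00035277778 = 34332.548 point ≈ 3.433e+04 point (4 s.f.).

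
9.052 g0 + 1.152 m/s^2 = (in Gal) 1 g0 = 9.80665 m/s^2, so 9.052 g0 = 9.052 * 9.80665 = 88.769796 m/s^2. 1.152 m/s^2 is already in m/s^2. Sum: 88.769796 + 1.152 = 89.921796 m/s^2. 1 Gal = 0.01 m/s^2, so 89.921796 m/s^2 = 89.921796 / 0.01 = 8992.1796 Gal ≈ 8992 Gal (4 s.f.). Final answer: 8992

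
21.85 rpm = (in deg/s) 1 rpm = 0.10471976 rad/s, so 21.85 rpm = 21.85 * 0.10471976 = 2.2881266 rad/s. 1 deg/s = 0.017453293 rad/s, so 2.2881266 rad/s = 2.2881266 / 0.017453293 = 131.1 deg/s. Final answer: 131.1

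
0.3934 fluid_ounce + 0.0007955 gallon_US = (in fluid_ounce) 1 fluid_ounce = 2.957353e-05 m^3, so 0.3934 fluid_ounce = 0.3934 * 2.957353e-05 = 1.1634227e-05 m^3. 1 gallon_US = 0.0037854118 m^3, so 0.0007955 gallon_US = 0.0007955 * 0.0037854118 = 3.0112951e-06 m^3. Sum: 1.1634227e-05 + 3.0112951e-06 = 1.4645522e-05 m^3. 1 fluid_ounce = 2.957353e-05 m^3, so 1.4645522e-05 m^3 = 1.4645522e-05 / 2.957353e-05 = 0.495224 fluid_ounce ≈ 0.4952 fluid_ounce (4 s.f.). Final answer: 0.4952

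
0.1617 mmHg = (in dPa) 215.6. Check: 1 mmHg = 133.32237 Pa, so 0.1617 mmHg = 0.1617 * 133.32237 = 21.558227 Pa. 1 dPa = 0.1 Pa, so 21.558227 Pa = 21.558227 / 0.1 = 215.58227 dPa ≈ 215.6 dPa (4 s.f.).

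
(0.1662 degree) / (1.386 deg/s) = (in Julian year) 3.8e-09. Check: 1 degree = 0.017453293 rad, so 0.1662 degree = 0.1662 * 0.017453293 = 0.0029007372 rad. 1 deg/s = 0.017453293 rad/s, so 1.386 deg/s = 1.386 * 0.017453293 = 0.024190263 rad/s. Combine: 0.0029007372 rad / 0.024190263 rad/s = 0.11991342 s. 1 Julian year = 31557600 s, so 0.11991342 s = 0.11991342 / 31557600 = 3.799827e-09 Julian year ≈ 3.8e-09 Julian year (4 s.f.).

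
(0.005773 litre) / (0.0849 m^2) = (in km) 6.8e-08. Check: 1 litre = 0.001 m^3, so 0.005773 litre = 0.005773 * 0.001 = 5.773e-06 m^3. 0.0849 m^2 is already in m^2. Combine: 5.773e-06 m^3 / 0.0849 m^2 = 6.7997644e-05 m. 1 km = 1000 m, so 6.7997644e-05 m = 6.7997644e-05 / 1000 = 6.7997644e-08 km ≈ 6.8e-08 km (4 s.f.).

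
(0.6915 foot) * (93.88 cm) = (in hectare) 1.979e-05. Check: 1 foot = 0.3048 m, so 0.6915 foot = 0.6915 * 0.3048 = 0.2107692 m. 1 cm = 0.01 m, so 93.88 cm = 93.88 * 0.01 = 0.9388 m. Combine: 0.2107692 m * 0.9388 m = 0.19787012 m^2. 1 hectare = 10000 m^2, so 0.19787012 m^2 = 0.19787012 / 10000 = 1.9787012e-05 hectare ≈ 1.979e-05 hectare (4 s.f.).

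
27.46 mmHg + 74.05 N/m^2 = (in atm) 1 mmHg = 133.32237 Pa, so 27.46 mmHg = 27.46 * 133.32237 = 3661.0322 Pa. 74.05 N/m^2 = 74.05 Pa. Sum: 3661.0322 + 74.05 = 3735.0822 Pa. 1 atm = 101325 Pa, so 3735.0822 Pa = 3735.0822 / 101325 = 0.036862396 atm ≈ 0.03686 atm (4 s.f.). Final answer: 0.03686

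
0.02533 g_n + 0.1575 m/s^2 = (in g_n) 0.04139. Check: 1 g_n = 9.80665 m/s^2, so 0.02533 g_n = 0.02533 * 9.80665 = 0.24840244 m/s^2. 0.1575 m/s^2 is already in m/s^2. Sum: 0.24840244 + 0.1575 = 0.40590244 m/s^2. 1 g_n = 9.80665 m/s^2, so 0.40590244 m/s^2 = 0.40590244 / 9.80665 = 0.04139053 g_n ≈ 0.04139 g_n (4 s.f.).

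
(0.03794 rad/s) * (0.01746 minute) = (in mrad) 39.75. Check: 0.03794 rad/s is already in rad/s. 1 minute = 60 s, so 0.01746 minute = 0.01746 * 60 = 1.0476 s. Combine: 0.03794 rad/s * 1.0476 s = 0.039745944 rad. 1 mrad = 0.001 rad, so 0.039745944 rad = 0.039745944 / 0.001 = 39.745944 mrad ≈ 39.75 mrad (4 s.f.).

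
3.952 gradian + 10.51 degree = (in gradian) 1 gradian = 0.015707963 rad, so 3.952 gradian = 3.952 * 0.015707963 = 0.062077871 rad. 1 degree = 0.017453293 rad, so 10.51 degree = 10.51 * 0.017453293 = 0.1834341 rad. Sum: 0.062077871 + 0.1834341 = 0.24551198 rad. 1 gradian = 0.015707963 rad, so 0.24551198 rad = 0.24551198 / 0.015707963 = 15.629778 gradian ≈ 15.63 gradian (4 s.f.). Final answer: 15.63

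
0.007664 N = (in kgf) 0.0007815. Check: 1 kgf = 9.80665 N, so 0.007664 N = 0.007664 / 9.80665 = 0.00078151051 kgf ≈ 0.0007815 kgf (4 s.f.).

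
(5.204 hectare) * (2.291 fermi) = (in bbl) 1 hectare = 10000 m^2, so 5.204 hectare = 5.204 * 10000 = 52040 m^2. 1 fermi = 1e-15 m, so 2.291 fermi = 2.291 * 1e-15 = 2.291e-15 m. Combine: 52040 m^2 * 2.291e-15 m = 1.1922364e-10 m^3. 1 bbl = 0.15898729 m^3, so 1.1922364e-10 m^3 = 1.1922364e-10 / 0.15898729 = 7.4989413e-10 bbl ≈ 7.499e-10 bbl (4 s.f.). Final answer: 7.499e-10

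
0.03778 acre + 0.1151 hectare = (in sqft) 1.403e+04. Check: 1 acre = 4046.8564 m^2, so 0.03778 acre = 0.03778 * 4046.8564 = 152.89024 m^2. 1 hectare = 10000 m^2, so 0.1151 hectare = 0.1151 * 10000 = 1151 m^2. Sum: 152.89024 + 1151 = 1303.8902 m^2. 1 sqft = 0.09290304 m^2, so 1303.8902 m^2 = 1303.8902 / 0.09290304 = 14034.958 sqft ≈ 1.403e+04 sqft (4 s.f.).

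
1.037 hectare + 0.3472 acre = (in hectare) 1 hectare = 10000 m^2, so 1.037 hectare = 1.037 * 10000 = 10370 m^2. 1 acre = 4046.8564 m^2, so 0.3472 acre = 0.3472 * 4046.8564 = 1405.0685 m^2. Sum: 10370 + 1405.0685 = 11775.069 m^2. 1 hectare = 10000 m^2, so 11775.069 m^2 = 11775.069 / 10000 = 1.1775069 hectare ≈ 1.178 hectare (4 s.f.). Final answer: 1.178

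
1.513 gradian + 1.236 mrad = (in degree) 1.433. Check: 1 gradian = 0.015707963 rad, so 1.513 gradian = 1.513 * 0.015707963 = 0.023766148 rad. 1 mrad = 0.001 rad, so 1.236 mrad = 1.236 * 0.001 = 0.001236 rad. Sum: 0.023766148 + 0.001236 = 0.025002148 rad. 1 degree = 0.017453293 rad, so 0.025002148 rad = 0.025002148 / 0.017453293 = 1.4325176 degree ≈ 1.433 degree (4 s.f.).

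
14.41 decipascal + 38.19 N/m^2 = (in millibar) 0.3963. Check: 1 decipascal = 0.1 Pa, so 14.41 decipascal = 14.41 * 0.1 = 1.441 Pa. 38.19 N/m^2 = 38.19 Pa. Sum: 1.441 + 38.19 = 39.631 Pa. 1 millibar = 100 Pa, so 39.631 Pa = 39.631 / 100 = 0.39631 millibar ≈ 0.3963 millibar (4 s.f.).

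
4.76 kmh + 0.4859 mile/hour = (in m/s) 1.539. Check: 1 kmh = 0.27777778 m/s, so 4.76 kmh = 4.76 * 0.27777778 = 1.3222222 m/s. 1 mile/hour = 0.44704 m/s, so 0.4859 mile/hour = 0.4859 * 0.44704 = 0.21721674 m/s. Sum: 1.3222222 + 0.21721674 = 1.539439 m/s. Result: 1.539439 m/s ≈ 1.539 m/s (4 s.f.).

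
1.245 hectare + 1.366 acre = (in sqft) 1.935e+05. Check: 1 hectare = 10000 m^2, so 1.245 hectare = 1.245 * 10000 = 12450 m^2. 1 acre = 4046.8564 m^2, so 1.366 acre = 1.366 * 4046.8564 = 5528.0059 m^2. Sum: 12450 + 5528.0059 = 17978.006 m^2. 1 sqft = 0.09290304 m^2, so 17978.006 m^2 = 17978.006 / 0.09290304 = 193513.64 sqft ≈ 1.935e+05 sqft (4 s.f.).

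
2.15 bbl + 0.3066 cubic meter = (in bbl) 1 bbl = 0.15898729 m^3, so 2.15 bbl = 2.15 * 0.15898729 = 0.34182268 m^3. 0.3066 cubic meter = 0.3066 m^3. Sum: 0.34182268 + 0.3066 = 0.64842268 m^3. 1 bbl = 0.15898729 m^3, so 0.64842268 m^3 = 0.64842268 / 0.15898729 = 4.078456 bbl ≈ 4.078 bbl (4 s.f.). Final answer: 4.078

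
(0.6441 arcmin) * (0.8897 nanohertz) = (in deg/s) 9.551e-12. Check: 1 arcmin = 0.00029088821 rad, so 0.6441 arcmin = 0.6441 * 0.00029088821 = 0.0001873611 rad. 1 nanohertz = 1e-09 Hz, so 0.8897 nanohertz = 0.8897 * 1e-09 = 8.897e-10 Hz. Combine: 0.0001873611 rad * 8.897e-10 Hz = 1.6669517e-13 rad/s. 1 deg/s = 0.017453293 rad/s, so 1.6669517e-13 rad/s = 1.6669517e-13 / 0.017453293 = 9.5509295e-12 deg/s ≈ 9.551e-12 deg/s (4 s.f.).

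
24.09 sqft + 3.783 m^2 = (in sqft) 1 sqft = 0.09290304 m^2, so 24.09 sqft = 24.09 * 0.09290304 = 2.2380342 m^2. 3.783 m^2 is already in m^2. Sum: 2.2380342 + 3.783 = 6.0210342 m^2. 1 sqft = 0.09290304 m^2, so 6.0210342 m^2 = 6.0210342 / 0.09290304 = 64.809873 sqft ≈ 64.81 sqft (4 s.f.). Final answer: 64.81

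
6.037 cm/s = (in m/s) 1 cm/s = 0.01 m/s, so 6.037 cm/s = 6.037 * 0.01 = 0.06037 m/s. Result: 0.06037 m/s. Final answer: 0.06037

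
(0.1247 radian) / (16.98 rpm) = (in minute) 0.1247 radian = 0.1247 rad. 1 rpm = 0.10471976 rad/s, so 16.98 rpm = 16.98 * 0.10471976 = 1.7781414 rad/s. Combine: 0.1247 rad / 1.7781414 rad/s = 0.070129404 s. 1 minute = 60 s, so 0.070129404 s = 0.070129404 / 60 = 0.0011688234 minute ≈ 0.001169 minute (4 s.f.). Final answer: 0.001169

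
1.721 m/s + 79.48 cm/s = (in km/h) 1.721 m/s is already in m/s. 1 cm/s = 0.01 m/s, so 79.48 cm/s = 79.48 * 0.01 = 0.7948 m/s. Sum: 1.721 + 0.7948 = 2.5158 m/s. 1 km/h = 0.27777778 m/s, so 2.5158 m/s = 2.5158 / 0.27777778 = 9.05688 km/h ≈ 9.057 km/h (4 s.f.). Final answer: 9.057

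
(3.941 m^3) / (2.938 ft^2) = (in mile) 3.941 m^3 is already in m^3. 1 ft^2 = 0.09290304 m^2, so 2.938 ft^2 = 2.938 * 0.09290304 = 0.27294913 m^2. Combine: 3.941 m^3 / 0.27294913 m^2 = 14.438588 m. 1 mile = 1609.344 m, so 14.438588 m = 14.438588 / 1609.344 = 0.0089717225 mile ≈ 0.008972 mile (4 s.f.). Final answer: 0.008972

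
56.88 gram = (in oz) 1 gram = 0.001 kg, so 56.88 gram = 56.88 * 0.001 = 0.05688 kg. 1 oz = 0.028349523 kg, so 0.05688 kg = 0.05688 / 0.028349523 = 2.006383 oz ≈ 2.006 oz (4 s.f.). Final answer: 2.006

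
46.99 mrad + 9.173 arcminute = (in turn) 1 mrad = 0.001 rad, so 46.99 mrad = 46.99 * 0.001 = 0.04699 rad. 1 arcminute = 0.00029088821 rad, so 9.173 arcminute = 9.173 * 0.00029088821 = 0.0026683175 rad. Sum: 0.04699 + 0.0026683175 = 0.049658318 rad. 1 turn = 6.2831853 rad, so 0.049658318 rad = 0.049658318 / 6.2831853 = 0.0079033667 turn ≈ 0.007903 turn (4 s.f.). Final answer: 0.007903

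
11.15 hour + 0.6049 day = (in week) 0.1528. Check: 1 hour = 3600 s, so 11.15 hour = 11.15 * 3600 = 40140 s. 1 day = 86400 s, so 0.6049 day = 0.6049 * 86400 = 52263.36 s. Sum: 40140 + 52263.36 = 92403.36 s. 1 week = 604800 s, so 92403.36 s = 92403.36 / 604800 = 0.15278333 week ≈ 0.1528 week (4 s.f.).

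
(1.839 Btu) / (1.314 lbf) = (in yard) 1 Btu = 1055.0559 J, so 1.839 Btu = 1.839 * 1055.0559 = 1940.2477 J. 1 lbf = 4.4482216 N, so 1.314 lbf = 1.314 * 4.4482216 = 5.8449632 N. Combine: 1940.2477 J / 5.8449632 N = 331.95208 m. 1 yard = 0.9144 m, so 331.95208 m = 331.95208 / 0.9144 = 363.02721 yard ≈ 363 yard (4 s.f.). Final answer: 363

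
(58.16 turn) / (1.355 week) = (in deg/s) 0.02555. Check: 1 turn = 6.2831853 rad, so 58.16 turn = 58.16 * 6.2831853 = 365.43006 rad. 1 week = 604800 s, so 1.355 week = 1.355 * 604800 = 819504 s. Combine: 365.43006 rad / 819504 s = 0.00044591614 rad/s. 1 deg/s = 0.017453293 rad/s, so 0.00044591614 rad/s = 0.00044591614 / 0.017453293 = 0.025549113 deg/s ≈ 0.02555 deg/s (4 s.f.).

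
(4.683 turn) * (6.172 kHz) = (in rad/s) 1 turn = 6.2831853 rad, so 4.683 turn = 4.683 * 6.2831853 = 29.424157 rad. 1 kHz = 1000 Hz, so 6.172 kHz = 6.172 * 1000 = 6172 Hz. Combine: 29.424157 rad * 6172 Hz = 181605.9 rad/s. Result: 181605.9 rad/s ≈ 1.816e+05 rad/s (4 s.f.). Final answer: 1.816e+05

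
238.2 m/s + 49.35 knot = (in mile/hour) 238.2 m/s is already in m/s. 1 knot = 0.51444444 m/s, so 49.35 knot = 49.35 * 0.51444444 = 25.387833 m/s. Sum: 238.2 + 25.387833 = 263.58783 m/s. 1 mile/hour = 0.44704 m/s, so 263.58783 m/s = 263.58783 / 0.44704 = 589.62919 mile/hour ≈ 589.6 mile/hour (4 s.f.). Final answer: 589.6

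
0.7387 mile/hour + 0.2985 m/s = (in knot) 1.222. Check: 1 mile/hour = 0.44704 m/s, so 0.7387 mile/hour = 0.7387 * 0.44704 = 0.33022845 m/s. 0.2985 m/s is already in m/s. Sum: 0.33022845 + 0.2985 = 0.62872845 m/s. 1 knot = 0.51444444 m/s, so 0.62872845 m/s = 0.62872845 / 0.51444444 = 1.2221503 knot ≈ 1.222 knot (4 s.f.).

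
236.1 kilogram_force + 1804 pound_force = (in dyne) 1 kilogram_force = 9.80665 N, so 236.1 kilogram_force = 236.1 * 9.80665 = 2315.3501 N. 1 pound_force = 4.4482216 N, so 1804 pound_force = 1804 * 4.4482216 = 8024.5918 N. Sum: 2315.3501 + 8024.5918 = 10339.942 N. 1 dyne = 1e-05 N, so 10339.942 N = 10339.942 / 1e-05 = 1.0339942e+09 dyne ≈ 1.034e+09 dyne (4 s.f.). Final answer: 1.034e+09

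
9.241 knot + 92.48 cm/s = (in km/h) 20.44. Check: 1 knot = 0.51444444 m/s, so 9.241 knot = 9.241 * 0.51444444 = 4.7539811 m/s. 1 cm/s = 0.01 m/s, so 92.48 cm/s = 92.48 * 0.01 = 0.9248 m/s. Sum: 4.7539811 + 0.9248 = 5.6787811 m/s. 1 km/h = 0.27777778 m/s, so 5.6787811 m/s = 5.6787811 / 0.27777778 = 20.443612 km/h ≈ 20.44 km/h (4 s.f.).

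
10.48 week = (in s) 1 week = 604800 s, so 10.48 week = 10.48 * 604800 = 6338304 s. Result: 6338304 s ≈ 6.338e+06 s (4 s.f.). Final answer: 6.338e+06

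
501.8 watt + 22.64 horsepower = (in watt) 501.8 watt = 501.8 W. 1 horsepower = 745.69987 W, so 22.64 horsepower = 22.64 * 745.69987 = 16882.645 W. Sum: 501.8 + 16882.645 = 17384.445 W. 17384.445 W = 17384.445 watt ≈ 1.738e+04 watt (4 s.f.). Final answer: 1.738e+04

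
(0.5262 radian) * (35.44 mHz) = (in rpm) 0.5262 radian = 0.5262 rad. 1 mHz = 0.001 Hz, so 35.44 mHz = 35.44 * 0.001 = 0.03544 Hz. Combine: 0.5262 rad * 0.03544 Hz = 0.018648528 rad/s. 1 rpm = 0.10471976 rad/s, so 0.018648528 rad/s = 0.018648528 / 0.10471976 = 0.17808032 rpm ≈ 0.1781 rpm (4 s.f.). Final answer: 0.1781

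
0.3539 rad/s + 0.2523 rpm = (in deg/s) 0.3539 rad/s is already in rad/s. 1 rpm = 0.10471976 rad/s, so 0.2523 rpm = 0.2523 * 0.10471976 = 0.026420794 rad/s. Sum: 0.3539 + 0.026420794 = 0.38032079 rad/s. 1 deg/s = 0.017453293 rad/s, so 0.38032079 rad/s = 0.38032079 / 0.017453293 = 21.790776 deg/s ≈ 21.79 deg/s (4 s.f.). Final answer: 21.79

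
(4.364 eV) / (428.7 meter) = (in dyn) 1 eV = 1.6021766e-19 J, so 4.364 eV = 4.364 * 1.6021766e-19 = 6.9918988e-19 J. 428.7 meter = 428.7 m. Combine: 6.9918988e-19 J / 428.7 m = 1.6309538e-21 N. 1 dyn = 1e-05 N, so 1.6309538e-21 N = 1.6309538e-21 / 1e-05 = 1.6309538e-16 dyn ≈ 1.631e-16 dyn (4 s.f.). Final answer: 1.631e-16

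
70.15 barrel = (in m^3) 1 barrel = 0.15898729 m^3, so 70.15 barrel = 70.15 * 0.15898729 = 11.152959 m^3. Result: 11.152959 m^3 ≈ 11.15 m^3 (4 s.f.). Final answer: 11.15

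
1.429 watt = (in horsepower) 1.429 watt = 1.429 W. 1 horsepower = 745.69987 W, so 1.429 W = 1.429 / 745.69987 = 0.0019163206 horsepower ≈ 0.001916 horsepower (4 s.f.). Final answer: 0.001916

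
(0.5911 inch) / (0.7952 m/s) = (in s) 0.01888. Check: 1 inch = 0.0254 m, so 0.5911 inch = 0.5911 * 0.0254 = 0.01501394 m. 0.7952 m/s is already in m/s. Combine: 0.01501394 m / 0.7952 m/s = 0.018880709 s. Result: 0.018880709 s ≈ 0.01888 s (4 s.f.).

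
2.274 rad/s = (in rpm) 21.72. Check: 1 rpm = 0.10471976 rad/s, so 2.274 rad/s = 2.274 / 0.10471976 = 21.7151 rpm ≈ 21.72 rpm (4 s.f.).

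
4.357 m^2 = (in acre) 0.001077. Check: 1 acre = 4046.8564 m^2, so 4.357 m^2 = 4.357 / 4046.8564 = 0.0010766381 acre ≈ 0.001077 acre (4 s.f.).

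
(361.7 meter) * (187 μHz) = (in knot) 361.7 meter = 361.7 m. 1 μHz = 1e-06 Hz, so 187 μHz = 187 * 1e-06 = 0.000187 Hz. Combine: 361.7 m * 0.000187 Hz = 0.0676379 m/s. 1 knot = 0.51444444 m/s, so 0.0676379 m/s = 0.0676379 / 0.51444444 = 0.13147756 knot ≈ 0.1315 knot (4 s.f.). Final answer: 0.1315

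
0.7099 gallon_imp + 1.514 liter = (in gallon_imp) 1.043. Check: 1 gallon_imp = 0.00454609 m^3, so 0.7099 gallon_imp = 0.7099 * 0.00454609 = 0.0032272693 m^3. 1 liter = 0.001 m^3, so 1.514 liter = 1.514 * 0.001 = 0.001514 m^3. Sum: 0.0032272693 + 0.001514 = 0.0047412693 m^3. 1 gallon_imp = 0.00454609 m^3, so 0.0047412693 m^3 = 0.0047412693 / 0.00454609 = 1.0429334 gallon_imp ≈ 1.043 gallon_imp (4 s.f.).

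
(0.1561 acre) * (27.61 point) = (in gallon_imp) 1353. Check: 1 acre = 4046.8564 m^2, so 0.1561 acre = 0.1561 * 4046.8564 = 631.71429 m^2. 1 point = 0.00035277778 m, so 27.61 point = 27.61 * 0.00035277778 = 0.0097401944 m. Combine: 631.71429 m^2 * 0.0097401944 m = 6.15302 m^3. 1 gallon_imp = 0.00454609 m^3, so 6.15302 m^3 = 6.15302 / 0.00454609 = 1353.4752 gallon_imp ≈ 1353 gallon_imp (4 s.f.).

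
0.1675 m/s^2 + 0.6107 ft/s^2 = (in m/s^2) 0.3536. Check: 0.1675 m/s^2 is already in m/s^2. 1 ft/s^2 = 0.3048 m/s^2, so 0.6107 ft/s^2 = 0.6107 * 0.3048 = 0.18614136 m/s^2. Sum: 0.1675 + 0.18614136 = 0.35364136 m/s^2. Result: 0.35364136 m/s^2 ≈ 0.3536 m/s^2 (4 s.f.).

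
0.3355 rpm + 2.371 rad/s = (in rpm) 22.98. Check: 1 rpm = 0.10471976 rad/s, so 0.3355 rpm = 0.3355 * 0.10471976 = 0.035133478 rad/s. 2.371 rad/s is already in rad/s. Sum: 0.035133478 + 2.371 = 2.4061335 rad/s. 1 rpm = 0.10471976 rad/s, so 2.4061335 rad/s = 2.4061335 / 0.10471976 = 22.976882 rpm ≈ 22.98 rpm (4 s.f.).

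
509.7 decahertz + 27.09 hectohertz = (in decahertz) 780.6. Check: 1 decahertz = 10 Hz, so 509.7 decahertz = 509.7 * 10 = 5097 Hz. 1 hectohertz = 100 Hz, so 27.09 hectohertz = 27.09 * 100 = 2709 Hz. Sum: 5097 + 2709 = 7806 Hz. 1 decahertz = 10 Hz, so 7806 Hz = 7806 / 10 = 780.6 decahertz.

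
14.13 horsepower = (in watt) 1 horsepower = 745.69987 W, so 14.13 horsepower = 14.13 * 745.69987 = 10536.739 W. 10536.739 W = 10536.739 watt ≈ 1.054e+04 watt (4 s.f.). Final answer: 1.054e+04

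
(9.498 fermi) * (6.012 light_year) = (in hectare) 1 fermi = 1e-15 m, so 9.498 fermi = 9.498 * 1e-15 = 9.498e-15 m. 1 light_year = 9.4607305e+15 m, so 6.012 light_year = 6.012 * 9.4607305e+15 = 5.6877912e+16 m. Combine: 9.498e-15 m * 5.6877912e+16 m = 540.2264 m^2. 1 hectare = 10000 m^2, so 540.2264 m^2 = 540.2264 / 10000 = 0.05402264 hectare ≈ 0.05402 hectare (4 s.f.). Final answer: 0.05402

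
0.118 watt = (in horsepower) 0.0001582. Check: 0.118 watt = 0.118 W. 1 horsepower = 745.69987 W, so 0.118 W = 0.118 / 745.69987 = 0.00015824061 horsepower ≈ 0.0001582 horsepower (4 s.f.).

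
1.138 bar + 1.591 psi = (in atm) 1.231. Check: 1 bar = 100000 Pa, so 1.138 bar = 1.138 * 100000 = 113800 Pa. 1 psi = 6894.7573 Pa, so 1.591 psi = 1.591 * 6894.7573 = 10969.559 Pa. Sum: 113800 + 10969.559 = 124769.56 Pa. 1 atm = 101325 Pa, so 124769.56 Pa = 124769.56 / 101325 = 1.2313798 atm ≈ 1.231 atm (4 s.f.).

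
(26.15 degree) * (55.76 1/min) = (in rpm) 4.05. Check: 1 degree = 0.017453293 rad, so 26.15 degree = 26.15 * 0.017453293 = 0.4564036 rad. 1 1/min = 0.016666667 Hz, so 55.76 1/min = 55.76 * 0.016666667 = 0.92933333 Hz. Combine: 0.4564036 rad * 0.92933333 Hz = 0.42415108 rad/s. 1 rpm = 0.10471976 rad/s, so 0.42415108 rad/s = 0.42415108 / 0.10471976 = 4.0503444 rpm ≈ 4.05 rpm (4 s.f.).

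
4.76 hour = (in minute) 1 hour = 3600 s, so 4.76 hour = 4.76 * 3600 = 17136 s. 1 minute = 60 s, so 17136 s = 17136 / 60 = 285.6 minute. Final answer: 285.6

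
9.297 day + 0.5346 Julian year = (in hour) 1 day = 86400 s, so 9.297 day = 9.297 * 86400 = 803260.8 s. 1 Julian year = 31557600 s, so 0.5346 Julian year = 0.5346 * 31557600 = 16870693 s. Sum: 803260.8 + 16870693 = 17673954 s. 1 hour = 3600 s, so 17673954 s = 17673954 / 3600 = 4909.4316 hour ≈ 4909 hour (4 s.f.). Final answer: 4909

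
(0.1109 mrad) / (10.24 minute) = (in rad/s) 1.805e-07. Check: 1 mrad = 0.001 rad, so 0.1109 mrad = 0.1109 * 0.001 = 0.0001109 rad. 1 minute = 60 s, so 10.24 minute = 10.24 * 60 = 614.4 s. Combine: 0.0001109 rad / 614.4 s = 1.805013e-07 rad/s. Result: 1.805013e-07 rad/s ≈ 1.805e-07 rad/s (4 s.f.).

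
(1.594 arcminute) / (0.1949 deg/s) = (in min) 1 arcminute = 0.00029088821 rad, so 1.594 arcminute = 1.594 * 0.00029088821 = 0.0004636758 rad. 1 deg/s = 0.017453293 rad/s, so 0.1949 deg/s = 0.1949 * 0.017453293 = 0.0034016467 rad/s. Combine: 0.0004636758 rad / 0.0034016467 rad/s = 0.13630922 s. 1 min = 60 s, so 0.13630922 s = 0.13630922 / 60 = 0.0022718203 min ≈ 0.002272 min (4 s.f.). Final answer: 0.002272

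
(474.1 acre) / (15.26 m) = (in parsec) 4.075e-12. Check: 1 acre = 4046.8564 m^2, so 474.1 acre = 474.1 * 4046.8564 = 1918614.6 m^2. 15.26 m is already in m. Combine: 1918614.6 m^2 / 15.26 m = 125728.35 m. 1 parsec = 3.0856776e+16 m, so 125728.35 m = 125728.35 / 3.0856776e+16 = 4.0745783e-12 parsec ≈ 4.075e-12 parsec (4 s.f.).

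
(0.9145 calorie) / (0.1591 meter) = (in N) 1 calorie = 4.184 J, so 0.9145 calorie = 0.9145 * 4.184 = 3.826268 J. 0.1591 meter = 0.1591 m. Combine: 3.826268 J / 0.1591 m = 24.049453 N. Result: 24.049453 N ≈ 24.05 N (4 s.f.). Final answer: 24.05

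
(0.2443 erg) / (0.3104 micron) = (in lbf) 1 erg = 1e-07 J, so 0.2443 erg = 0.2443 * 1e-07 = 2.443e-08 J. 1 micron = 1e-06 m, so 0.3104 micron = 0.3104 * 1e-06 = 3.104e-07 m. Combine: 2.443e-08 J / 3.104e-07 m = 0.078704897 N. 1 lbf = 4.4482216 N, so 0.078704897 N = 0.078704897 / 4.4482216 = 0.017693565 lbf ≈ 0.01769 lbf (4 s.f.). Final answer: 0.01769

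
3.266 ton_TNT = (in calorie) 1 ton_TNT = 4.184e+09 J, so 3.266 ton_TNT = 3.266 * 4.184e+09 = 1.3664944e+10 J. 1 calorie = 4.184 J, so 1.3664944e+10 J = 1.3664944e+10 / 4.184 = 3.266e+09 calorie. Final answer: 3.266e+09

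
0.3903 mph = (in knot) 1 mph = 0.44704 m/s, so 0.3903 mph = 0.3903 * 0.44704 = 0.17447971 m/s. 1 knot = 0.51444444 m/s, so 0.17447971 m/s = 0.17447971 / 0.51444444 = 0.33916143 knot ≈ 0.3392 knot (4 s.f.). Final answer: 0.3392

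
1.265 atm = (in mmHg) 1 atm = 101325 Pa, so 1.265 atm = 1.265 * 101325 = 128176.12 Pa. 1 mmHg = 133.32237 Pa, so 128176.12 Pa = 128176.12 / 133.32237 = 961.4 mmHg. Final answer: 961.4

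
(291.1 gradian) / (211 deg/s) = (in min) 0.02069. Check: 1 gradian = 0.015707963 rad, so 291.1 gradian = 291.1 * 0.015707963 = 4.5725881 rad. 1 deg/s = 0.017453293 rad/s, so 211 deg/s = 211 * 0.017453293 = 3.6826447 rad/s. Combine: 4.5725881 rad / 3.6826447 rad/s = 1.2416588 s. 1 min = 60 s, so 1.2416588 s = 1.2416588 / 60 = 0.020694313 min ≈ 0.02069 min (4 s.f.).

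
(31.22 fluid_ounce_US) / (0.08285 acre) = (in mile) 1.711e-09. Check: 1 fluid_ounce_US = 2.957353e-05 m^3, so 31.22 fluid_ounce_US = 31.22 * 2.957353e-05 = 0.00092328559 m^3. 1 acre = 4046.8564 m^2, so 0.08285 acre = 0.08285 * 4046.8564 = 335.28205 m^2. Combine: 0.00092328559 m^3 / 335.28205 m^2 = 2.7537579e-06 m. 1 mile = 1609.344 m, so 2.7537579e-06 m = 2.7537579e-06 / 1609.344 = 1.7111058e-09 mile ≈ 1.711e-09 mile (4 s.f.).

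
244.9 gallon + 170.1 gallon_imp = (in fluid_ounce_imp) 5.984e+04. Check: 1 gallon = 0.0037854118 m^3, so 244.9 gallon = 244.9 * 0.0037854118 = 0.92704735 m^3. 1 gallon_imp = 0.00454609 m^3, so 170.1 gallon_imp = 170.1 * 0.00454609 = 0.77328991 m^3. Sum: 0.92704735 + 0.77328991 = 1.7003373 m^3. 1 fluid_ounce_imp = 2.8413063e-05 m^3, so 1.7003373 m^3 = 1.7003373 / 2.8413063e-05 = 59843.505 fluid_ounce_imp ≈ 5.984e+04 fluid_ounce_imp (4 s.f.).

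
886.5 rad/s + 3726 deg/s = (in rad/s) 886.5 rad/s is already in rad/s. 1 deg/s = 0.017453293 rad/s, so 3726 deg/s = 3726 * 0.017453293 = 65.030968 rad/s. Sum: 886.5 + 65.030968 = 951.53097 rad/s. Result: 951.53097 rad/s ≈ 951.5 rad/s (4 s.f.). Final answer: 951.5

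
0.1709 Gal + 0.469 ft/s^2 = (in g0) 1 Gal = 0.01 m/s^2, so 0.1709 Gal = 0.1709 * 0.01 = 0.001709 m/s^2. 1 ft/s^2 = 0.3048 m/s^2, so 0.469 ft/s^2 = 0.469 * 0.3048 = 0.1429512 m/s^2. Sum: 0.001709 + 0.1429512 = 0.1446602 m/s^2. 1 g0 = 9.80665 m/s^2, so 0.1446602 m/s^2 = 0.1446602 / 9.80665 = 0.014751235 g0 ≈ 0.01475 g0 (4 s.f.). Final answer: 0.01475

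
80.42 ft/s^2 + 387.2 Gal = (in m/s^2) 1 ft/s^2 = 0.3048 m/s^2, so 80.42 ft/s^2 = 80.42 * 0.3048 = 24.512016 m/s^2. 1 Gal = 0.01 m/s^2, so 387.2 Gal = 387.2 * 0.01 = 3.872 m/s^2. Sum: 24.512016 + 3.872 = 28.384016 m/s^2. Result: 28.384016 m/s^2 ≈ 28.38 m/s^2 (4 s.f.). Final answer: 28.38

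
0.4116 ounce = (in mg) 1.167e+04. Check: 1 ounce = 0.028349523 kg, so 0.4116 ounce = 0.4116 * 0.028349523 = 0.011668664 kg. 1 mg = 1e-06 kg, so 0.011668664 kg = 0.011668664 / 1e-06 = 11668.664 mg ≈ 1.167e+04 mg (4 s.f.).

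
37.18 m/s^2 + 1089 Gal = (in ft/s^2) 37.18 m/s^2 is already in m/s^2. 1 Gal = 0.01 m/s^2, so 1089 Gal = 1089 * 0.01 = 10.89 m/s^2. Sum: 37.18 + 10.89 = 48.07 m/s^2. 1 ft/s^2 = 0.3048 m/s^2, so 48.07 m/s^2 = 48.07 / 0.3048 = 157.70997 ft/s^2 ≈ 157.7 ft/s^2 (4 s.f.). Final answer: 157.7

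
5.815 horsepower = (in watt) 1 horsepower = 745.69987 W, so 5.815 horsepower = 5.815 * 745.69987 = 4336.2448 W. 4336.2448 W = 4336.2448 watt ≈ 4336 watt (4 s.f.). Final answer: 4336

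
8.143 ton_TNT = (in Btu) 3.229e+07. Check: 1 ton_TNT = 4.184e+09 J, so 8.143 ton_TNT = 8.143 * 4.184e+09 = 3.4070312e+10 J. 1 Btu = 1055.0559 J, so 3.4070312e+10 J = 3.4070312e+10 / 1055.0559 = 32292425 Btu ≈ 3.229e+07 Btu (4 s.f.).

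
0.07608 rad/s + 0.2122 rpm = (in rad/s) 0.07608 rad/s is already in rad/s. 1 rpm = 0.10471976 rad/s, so 0.2122 rpm = 0.2122 * 0.10471976 = 0.022221532 rad/s. Sum: 0.07608 + 0.022221532 = 0.098301532 rad/s. Result: 0.098301532 rad/s ≈ 0.0983 rad/s (4 s.f.). Final answer: 0.0983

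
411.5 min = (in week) 1 min = 60 s, so 411.5 min = 411.5 * 60 = 24690 s. 1 week = 604800 s, so 24690 s = 24690 / 604800 = 0.040823413 week ≈ 0.04082 week (4 s.f.). Final answer: 0.04082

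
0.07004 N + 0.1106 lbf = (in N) 0.07004 N is already in N. 1 lbf = 4.4482216 N, so 0.1106 lbf = 0.1106 * 4.4482216 = 0.49197331 N. Sum: 0.07004 + 0.49197331 = 0.56201331 N. Result: 0.56201331 N ≈ 0.562 N (4 s.f.). Final answer: 0.562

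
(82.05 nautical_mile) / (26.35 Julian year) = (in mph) 1 nautical_mile = 1852 m, so 82.05 nautical_mile = 82.05 * 1852 = 151956.6 m. 1 Julian year = 31557600 s, so 26.35 Julian year = 26.35 * 31557600 = 8.3154276e+08 s. Combine: 151956.6 m / 8.3154276e+08 s = 0.00018274057 m/s. 1 mph = 0.44704 m/s, so 0.00018274057 m/s = 0.00018274057 / 0.44704 = 0.00040877902 mph ≈ 0.0004088 mph (4 s.f.). Final answer: 0.0004088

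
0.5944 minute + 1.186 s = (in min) 0.6142. Check: 1 minute = 60 s, so 0.5944 minute = 0.5944 * 60 = 35.664 s. 1.186 s is already in s. Sum: 35.664 + 1.186 = 36.85 s. 1 min = 60 s, so 36.85 s = 36.85 / 60 = 0.61416667 min ≈ 0.6142 min (4 s.f.).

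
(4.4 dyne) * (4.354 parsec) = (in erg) 1 dyne = 1e-05 N, so 4.4 dyne = 4.4 * 1e-05 = 4.4e-05 N. 1 parsec = 3.0856776e+16 m, so 4.354 parsec = 4.354 * 3.0856776e+16 = 1.343504e+17 m. Combine: 4.4e-05 N * 1.343504e+17 m = 5.9114177e+12 J. 1 erg = 1e-07 J, so 5.9114177e+12 J = 5.9114177e+12 / 1e-07 = 5.9114177e+19 erg ≈ 5.911e+19 erg (4 s.f.). Final answer: 5.911e+19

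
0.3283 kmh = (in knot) 1 kmh = 0.27777778 m/s, so 0.3283 kmh = 0.3283 * 0.27777778 = 0.091194444 m/s. 1 knot = 0.51444444 m/s, so 0.091194444 m/s = 0.091194444 / 0.51444444 = 0.17726782 knot ≈ 0.1773 knot (4 s.f.). Final answer: 0.1773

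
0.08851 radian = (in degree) 0.08851 radian = 0.08851 rad. 1 degree = 0.017453293 rad, so 0.08851 rad = 0.08851 / 0.017453293 = 5.0712494 degree ≈ 5.071 degree (4 s.f.). Final answer: 5.071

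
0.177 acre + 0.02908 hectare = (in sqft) 1.084e+04. Check: 1 acre = 4046.8564 m^2, so 0.177 acre = 0.177 * 4046.8564 = 716.29359 m^2. 1 hectare = 10000 m^2, so 0.02908 hectare = 0.02908 * 10000 = 290.8 m^2. Sum: 716.29359 + 290.8 = 1007.0936 m^2. 1 sqft = 0.09290304 m^2, so 1007.0936 m^2 = 1007.0936 / 0.09290304 = 10840.265 sqft ≈ 1.084e+04 sqft (4 s.f.).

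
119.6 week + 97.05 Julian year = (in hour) 8.708e+05. Check: 1 week = 604800 s, so 119.6 week = 119.6 * 604800 = 72334080 s. 1 Julian year = 31557600 s, so 97.05 Julian year = 97.05 * 31557600 = 3.0626651e+09 s. Sum: 72334080 + 3.0626651e+09 = 3.1349992e+09 s. 1 hour = 3600 s, so 3.1349992e+09 s = 3.1349992e+09 / 3600 = 870833.1 hour ≈ 8.708e+05 hour (4 s.f.).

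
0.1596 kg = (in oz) 5.63. Check: 1 oz = 0.028349523 kg, so 0.1596 kg = 0.1596 / 0.028349523 = 5.6297243 oz ≈ 5.63 oz (4 s.f.).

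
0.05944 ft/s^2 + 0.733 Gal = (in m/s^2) 0.02545. Check: 1 ft/s^2 = 0.3048 m/s^2, so 0.05944 ft/s^2 = 0.05944 * 0.3048 = 0.018117312 m/s^2. 1 Gal = 0.01 m/s^2, so 0.733 Gal = 0.733 * 0.01 = 0.00733 m/s^2. Sum: 0.018117312 + 0.00733 = 0.025447312 m/s^2. Result: 0.025447312 m/s^2 ≈ 0.02545 m/s^2 (4 s.f.).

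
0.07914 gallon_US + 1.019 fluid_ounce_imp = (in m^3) 1 gallon_US = 0.0037854118 m^3, so 0.07914 gallon_US = 0.07914 * 0.0037854118 = 0.00029957749 m^3. 1 fluid_ounce_imp = 2.8413063e-05 m^3, so 1.019 fluid_ounce_imp = 1.019 * 2.8413063e-05 = 2.8952911e-05 m^3. Sum: 0.00029957749 + 2.8952911e-05 = 0.0003285304 m^3. Result: 0.0003285304 m^3 ≈ 0.0003285 m^3 (4 s.f.). Final answer: 0.0003285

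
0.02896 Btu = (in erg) 3.055e+08. Check: 1 Btu = 1055.0559 J, so 0.02896 Btu = 0.02896 * 1055.0559 = 30.554417 J. 1 erg = 1e-07 J, so 30.554417 J = 30.554417 / 1e-07 = 3.0554417e+08 erg ≈ 3.055e+08 erg (4 s.f.).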